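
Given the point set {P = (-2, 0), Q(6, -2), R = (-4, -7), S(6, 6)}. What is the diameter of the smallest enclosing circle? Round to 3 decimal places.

16.401

The farthest pair is R–S with squared distance 269. The circle on this segment as diameter has centre (1, -0.5) and r² = 269/4 = 67.25.
Check P: distance² to centre = 9.25 ≤ 67.25, so it lies inside.
All remaining points lie in this disk, and no smaller disk contains both endpoints, so this is the minimum enclosing circle.
Diameter = 2r = 2√(67.25) ≈ 16.401.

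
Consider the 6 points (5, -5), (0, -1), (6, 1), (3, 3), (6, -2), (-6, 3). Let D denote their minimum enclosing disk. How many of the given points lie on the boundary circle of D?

The minimum enclosing circle of a finite set is fixed by two of the points (as a diameter) or three (as a circumcircle).
The farthest pair is (5, -5)–(-6, 3) with squared distance 185. The circle on this segment as diameter has centre (-0.5, -1) and r² = 185/4 = 46.25.
Check (0, -1): distance² to centre = 0.25 ≤ 46.25, so it lies inside.
All remaining points lie in this disk, and no smaller disk contains both endpoints, so this is the minimum enclosing circle.
The points at distance exactly r from the centre are (5, -5), (6, 1), (-6, 3) — 3 points.

3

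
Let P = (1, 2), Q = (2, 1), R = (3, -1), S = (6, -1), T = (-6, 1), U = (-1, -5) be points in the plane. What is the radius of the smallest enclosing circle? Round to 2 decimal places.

The farthest pair is S–T with squared distance 148. The circle on this segment as diameter has centre (0, 0) and r² = 148/4 = 37.
Check P: distance² to centre = 5 ≤ 37, so it lies inside.
All remaining points lie in this disk, and no smaller disk contains both endpoints, so this is the minimum enclosing circle.
r = √37 ≈ 6.08.

6.08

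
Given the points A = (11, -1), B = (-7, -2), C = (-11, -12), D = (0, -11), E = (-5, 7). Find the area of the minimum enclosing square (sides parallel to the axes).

The bounding box has width 22 and height 19.
An axis-aligned square enclosing the set must have side ≥ max(width, height).
So the minimum side is max(22, 19) = 22.
Area = 22² = 484.

484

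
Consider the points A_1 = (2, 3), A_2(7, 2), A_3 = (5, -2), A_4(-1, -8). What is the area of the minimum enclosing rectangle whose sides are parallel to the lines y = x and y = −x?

72

In coordinates u = x + y, v = x − y the rectangle is axis-aligned; the map (x,y)→(u,v) scales areas by 2.
u-values: 5, 9, 3, -9; range = 9 − (-9) = 18.
v-values: -1, 5, 7, 7; range = 7 − (-1) = 8.
Area = (18 × 8) / 2 = 72.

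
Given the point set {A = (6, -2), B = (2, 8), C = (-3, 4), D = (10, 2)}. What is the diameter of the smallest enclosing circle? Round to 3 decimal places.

13.153

The farthest pair is C–D with squared distance 173. The circle on this segment as diameter has centre (3.5, 3) and r² = 173/4 = 43.25.
Check A: distance² to centre = 31.25 ≤ 43.25, so it lies inside.
All remaining points lie in this disk, and no smaller disk contains both endpoints, so this is the minimum enclosing circle.
Diameter = 2r = 2√(43.25) ≈ 13.153.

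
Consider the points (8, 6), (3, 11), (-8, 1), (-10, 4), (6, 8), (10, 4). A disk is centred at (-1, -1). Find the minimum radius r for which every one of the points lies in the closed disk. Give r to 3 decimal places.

12.649

The required radius is the distance from (-1, -1) to the farthest point.
Squared distances: 130, 160, 53, 106, 130, 146.
Maximum is 160, attained at (3, 11).
r = √160 ≈ 12.649.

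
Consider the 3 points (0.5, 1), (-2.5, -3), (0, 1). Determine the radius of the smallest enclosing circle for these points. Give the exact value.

2.5

Call the three points A, B, C in the order given.
Side lengths²: AB² = 25, AC² = 0.25, BC² = 22.25.
Since AB² = 25 ≥ 22.25 + 0.25 = 22.5, the angle opposite AB is not acute, so the smallest enclosing circle has AB as diameter.
Centre = midpoint of AB = (-1, -1), r² = 25/4 = 6.25.
r = √(6.25) = 2.5.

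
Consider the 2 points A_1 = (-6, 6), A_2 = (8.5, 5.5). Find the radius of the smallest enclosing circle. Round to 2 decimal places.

The smallest circle enclosing two points has them as diameter endpoints.
Centre = midpoint = (1.25, 5.75); r² = |A_1A_2|²/4 = 210.5/4 = 52.625.
r = √(52.625) ≈ 7.25.

7.25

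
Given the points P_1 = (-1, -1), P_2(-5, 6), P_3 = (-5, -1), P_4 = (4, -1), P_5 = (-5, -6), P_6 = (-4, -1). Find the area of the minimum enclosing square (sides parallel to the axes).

The bounding box has width 9 and height 12.
An axis-aligned square enclosing the set must have side ≥ max(width, height).
So the minimum side is max(9, 12) = 12.
Area = 12² = 144.

144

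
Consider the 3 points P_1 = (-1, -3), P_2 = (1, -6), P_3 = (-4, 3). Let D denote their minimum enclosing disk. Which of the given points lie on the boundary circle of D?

Side lengths²: P_1P_2² = 13, P_1P_3² = 45, P_2P_3² = 106.
Since P_2P_3² = 106 ≥ 45 + 13 = 58, the angle opposite P_2P_3 is not acute, so the smallest enclosing circle has P_2P_3 as diameter.
Centre = midpoint of P_2P_3 = (-1.5, -1.5), r² = 106/4 = 26.5.
The points at distance exactly r from the centre are P_2, P_3 — 2 points.

P_2, P_3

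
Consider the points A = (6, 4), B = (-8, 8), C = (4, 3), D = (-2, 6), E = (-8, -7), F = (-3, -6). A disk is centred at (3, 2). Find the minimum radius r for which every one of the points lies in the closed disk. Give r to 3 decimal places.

The required radius is the distance from (3, 2) to the farthest point.
Squared distances: 13, 157, 2, 41, 202, 100.
Maximum is 202, attained at E.
r = √202 ≈ 14.213.

14.213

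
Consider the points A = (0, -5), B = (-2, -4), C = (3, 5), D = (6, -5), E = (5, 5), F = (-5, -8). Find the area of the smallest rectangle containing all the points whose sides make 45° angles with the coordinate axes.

In coordinates u = x + y, v = x − y the rectangle is axis-aligned; the map (x,y)→(u,v) scales areas by 2.
u-values: -5, -6, 8, 1, 10, -13; range = 10 − (-13) = 23.
v-values: 5, 2, -2, 11, 0, 3; range = 11 − (-2) = 13.
Area = (23 × 13) / 2 = 149.5.

149.5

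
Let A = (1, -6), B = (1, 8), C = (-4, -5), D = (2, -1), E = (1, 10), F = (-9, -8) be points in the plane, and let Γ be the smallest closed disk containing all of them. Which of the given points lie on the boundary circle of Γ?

A smallest enclosing disk is always determined by at most three of the input points on its boundary.
The farthest pair is E–F with squared distance 424. The circle on this segment as diameter has centre (-4, 1) and r² = 424/4 = 106.
Check A: distance² to centre = 74 ≤ 106, so it lies inside.
All remaining points lie in this disk, and no smaller disk contains both endpoints, so this is the minimum enclosing circle.
The points at distance exactly r from the centre are E, F — 2 points.

E, F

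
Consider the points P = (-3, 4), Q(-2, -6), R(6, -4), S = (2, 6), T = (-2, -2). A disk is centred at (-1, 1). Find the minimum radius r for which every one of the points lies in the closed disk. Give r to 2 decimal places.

The required radius is the distance from (-1, 1) to the farthest point.
Squared distances: 13, 50, 74, 34, 10.
Maximum is 74, attained at R.
r = √74 ≈ 8.60.

8.60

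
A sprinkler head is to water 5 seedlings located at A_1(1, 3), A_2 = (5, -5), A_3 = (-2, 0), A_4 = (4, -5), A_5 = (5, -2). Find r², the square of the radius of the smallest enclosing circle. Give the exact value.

The minimum enclosing circle of a finite set is fixed by two of the points (as a diameter) or three (as a circumcircle).
The minimum enclosing circle is determined by three boundary points: A_1, A_2, A_3.
Their circumcentre is (7/3, -4/3) with r² = 185/9.
The farthest remaining point A_4 is at distance² 146/9 ≤ 185/9.

185/9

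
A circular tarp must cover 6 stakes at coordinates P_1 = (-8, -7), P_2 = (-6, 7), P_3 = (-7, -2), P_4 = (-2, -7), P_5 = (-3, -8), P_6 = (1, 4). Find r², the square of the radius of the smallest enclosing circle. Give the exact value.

The minimum enclosing circle of a finite set is fixed by two of the points (as a diameter) or three (as a circumcircle).
The farthest pair is P_2–P_5 with squared distance 234. The circle on this segment as diameter has centre (-4.5, -0.5) and r² = 234/4 = 58.5.
Check P_1: distance² to centre = 54.5 ≤ 58.5, so it lies inside.
All remaining points lie in this disk, and no smaller disk contains both endpoints, so this is the minimum enclosing circle.

58.5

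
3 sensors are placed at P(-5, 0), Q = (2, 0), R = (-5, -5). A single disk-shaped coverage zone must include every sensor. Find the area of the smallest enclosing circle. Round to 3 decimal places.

58.119

Side lengths²: PQ² = 49, PR² = 25, QR² = 74.
Since QR² = 74 ≥ 49 + 25 = 74, the angle opposite QR is not acute, so the smallest enclosing circle has QR as diameter.
Centre = midpoint of QR = (-1.5, -2.5), r² = 74/4 = 18.5.
Area = π·r² = π·18.5 ≈ 58.119.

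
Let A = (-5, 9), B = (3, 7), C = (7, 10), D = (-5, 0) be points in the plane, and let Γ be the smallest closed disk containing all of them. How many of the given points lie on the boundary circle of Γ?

2

The minimum enclosing circle of a finite set is fixed by two of the points (as a diameter) or three (as a circumcircle).
The farthest pair is C–D with squared distance 244. The circle on this segment as diameter has centre (1, 5) and r² = 244/4 = 61.
Check A: distance² to centre = 52 ≤ 61, so it lies inside.
All remaining points lie in this disk, and no smaller disk contains both endpoints, so this is the minimum enclosing circle.
The points at distance exactly r from the centre are C, D — 2 points.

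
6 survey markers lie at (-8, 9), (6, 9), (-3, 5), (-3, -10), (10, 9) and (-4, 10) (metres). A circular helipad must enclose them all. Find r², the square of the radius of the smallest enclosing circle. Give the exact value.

51145/361

By Welzl's lemma the MEC is supported by two points (diametrically opposite) or three points (on a circumcircle).
The minimum enclosing circle is determined by three boundary points: (-8, 9), (-3, -10), (10, 9).
Their circumcentre is (1, 23/19) with r² = 51145/361.
The farthest remaining point (-4, 10) is at distance² 36914/361 ≤ 51145/361.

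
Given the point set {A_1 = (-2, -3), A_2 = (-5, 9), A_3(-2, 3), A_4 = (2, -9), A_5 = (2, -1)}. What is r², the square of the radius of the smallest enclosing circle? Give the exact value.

The minimum enclosing circle of a finite set is fixed by two of the points (as a diameter) or three (as a circumcircle).
The farthest pair is A_2–A_4 with squared distance 373. The circle on this segment as diameter has centre (-1.5, 0) and r² = 373/4 = 93.25.
Check A_1: distance² to centre = 9.25 ≤ 93.25, so it lies inside.
All remaining points lie in this disk, and no smaller disk contains both endpoints, so this is the minimum enclosing circle.

93.25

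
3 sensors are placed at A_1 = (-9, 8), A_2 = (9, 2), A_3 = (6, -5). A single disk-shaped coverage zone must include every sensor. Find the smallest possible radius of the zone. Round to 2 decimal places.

9.96

Side lengths²: A_1A_2² = 360, A_1A_3² = 394, A_2A_3² = 58.
Since A_1A_3² = 394 < 360 + 58 = 418, the triangle is acute, so the smallest enclosing circle is the circumcircle.
Circumcentre = (-23/24, 2.125), r² = 28565/288.
r = √(28565/288) ≈ 9.96.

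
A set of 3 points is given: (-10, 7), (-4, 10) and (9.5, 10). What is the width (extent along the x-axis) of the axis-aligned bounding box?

19.5

max x = 9.5, min x = -10, so width = 19.5.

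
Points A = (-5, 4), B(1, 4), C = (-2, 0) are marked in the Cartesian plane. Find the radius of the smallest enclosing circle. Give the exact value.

Side lengths²: AB² = 36, AC² = 25, BC² = 25.
Since AB² = 36 < 25 + 25 = 50, the triangle is acute, so the smallest enclosing circle is the circumcircle.
Circumcentre = (-2, 3.125), r² = 9.765625.
r = √(9.765625) = 3.125.

3.125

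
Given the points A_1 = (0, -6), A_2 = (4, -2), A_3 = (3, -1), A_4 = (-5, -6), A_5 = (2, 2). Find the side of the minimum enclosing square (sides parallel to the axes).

The bounding box has width 9 and height 8.
An axis-aligned square enclosing the set must have side ≥ max(width, height).
So the minimum side is max(9, 8) = 9.

9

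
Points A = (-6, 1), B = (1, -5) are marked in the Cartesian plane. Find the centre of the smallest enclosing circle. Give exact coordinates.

(-2.5, -2)

The smallest circle enclosing two points has them as diameter endpoints.
Centre = midpoint = (-2.5, -2); r² = |AB|²/4 = 85/4 = 21.25.
Centre = (-2.5, -2).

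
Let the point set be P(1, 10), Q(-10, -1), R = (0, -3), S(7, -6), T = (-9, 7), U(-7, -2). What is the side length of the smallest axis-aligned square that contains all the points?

17

The bounding box has width 17 and height 16.
An axis-aligned square enclosing the set must have side ≥ max(width, height).
So the minimum side is max(17, 16) = 17.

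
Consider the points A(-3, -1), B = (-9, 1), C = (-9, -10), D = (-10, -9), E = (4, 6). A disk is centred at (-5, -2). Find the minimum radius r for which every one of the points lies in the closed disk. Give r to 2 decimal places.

12.04

The required radius is the distance from (-5, -2) to the farthest point.
Squared distances: 5, 25, 80, 74, 145.
Maximum is 145, attained at E.
r = √145 ≈ 12.04.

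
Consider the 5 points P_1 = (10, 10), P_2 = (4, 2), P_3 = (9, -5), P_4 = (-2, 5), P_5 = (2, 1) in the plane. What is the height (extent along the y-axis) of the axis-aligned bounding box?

15

max y = 10, min y = -5, so height = 15.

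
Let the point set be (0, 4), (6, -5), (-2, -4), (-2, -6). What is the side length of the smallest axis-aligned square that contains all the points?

The bounding box has width 8 and height 10.
An axis-aligned square enclosing the set must have side ≥ max(width, height).
So the minimum side is max(8, 10) = 10.

10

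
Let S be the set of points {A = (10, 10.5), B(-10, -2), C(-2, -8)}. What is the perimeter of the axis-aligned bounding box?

77

Width = max x − min x = 10 − (-10) = 20.
Height = max y − min y = 10.5 − (-8) = 18.5.
Perimeter = 2(20 + 18.5) = 77.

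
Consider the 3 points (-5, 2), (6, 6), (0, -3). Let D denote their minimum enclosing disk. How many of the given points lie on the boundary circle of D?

3

Call the three points A, B, C in the order given.
Side lengths²: AB² = 137, AC² = 50, BC² = 117.
Since AB² = 137 < 117 + 50 = 167, the triangle is acute, so the smallest enclosing circle is the circumcircle.
Circumcentre = (0.9, 2.9), r² = 35.62.
The points at distance exactly r from the centre are (-5, 2), (6, 6), (0, -3) — 3 points.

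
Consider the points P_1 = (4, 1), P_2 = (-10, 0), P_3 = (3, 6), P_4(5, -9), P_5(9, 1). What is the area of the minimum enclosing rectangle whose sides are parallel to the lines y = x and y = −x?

240

In coordinates u = x + y, v = x − y the rectangle is axis-aligned; the map (x,y)→(u,v) scales areas by 2.
u-values: 5, -10, 9, -4, 10; range = 10 − (-10) = 20.
v-values: 3, -10, -3, 14, 8; range = 14 − (-10) = 24.
Area = (20 × 24) / 2 = 240.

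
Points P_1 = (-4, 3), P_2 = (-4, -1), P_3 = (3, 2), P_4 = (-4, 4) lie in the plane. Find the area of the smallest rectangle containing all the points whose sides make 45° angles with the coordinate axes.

45

In coordinates u = x + y, v = x − y the rectangle is axis-aligned; the map (x,y)→(u,v) scales areas by 2.
u-values: -1, -5, 5, 0; range = 5 − (-5) = 10.
v-values: -7, -3, 1, -8; range = 1 − (-8) = 9.
Area = (10 × 9) / 2 = 45.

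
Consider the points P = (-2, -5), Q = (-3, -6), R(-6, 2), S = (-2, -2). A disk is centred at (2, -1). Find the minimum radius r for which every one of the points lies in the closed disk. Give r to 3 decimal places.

8.544

The required radius is the distance from (2, -1) to the farthest point.
Squared distances: 32, 50, 73, 17.
Maximum is 73, attained at R.
r = √73 ≈ 8.544.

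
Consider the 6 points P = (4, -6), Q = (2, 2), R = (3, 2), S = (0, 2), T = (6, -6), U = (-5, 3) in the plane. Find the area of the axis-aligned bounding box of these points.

x ranges over [-5, 6], width 11.
y ranges over [-6, 3], height 9.
Area = 11 × 9 = 99.

99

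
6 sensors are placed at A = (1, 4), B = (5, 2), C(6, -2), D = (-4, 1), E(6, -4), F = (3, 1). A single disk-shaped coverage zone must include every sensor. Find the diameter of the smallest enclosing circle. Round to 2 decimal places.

11.18

A smallest enclosing disk is always determined by at most three of the input points on its boundary.
The farthest pair is D–E with squared distance 125. The circle on this segment as diameter has centre (1, -1.5) and r² = 125/4 = 31.25.
Check A: distance² to centre = 30.25 ≤ 31.25, so it lies inside.
All remaining points lie in this disk, and no smaller disk contains both endpoints, so this is the minimum enclosing circle.
Diameter = 2r = 2√(31.25) ≈ 11.18.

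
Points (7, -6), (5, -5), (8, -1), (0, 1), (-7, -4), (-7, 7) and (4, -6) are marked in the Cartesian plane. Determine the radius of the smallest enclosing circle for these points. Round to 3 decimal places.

9.552

A smallest enclosing disk is always determined by at most three of the input points on its boundary.
The farthest pair is (7, -6)–(-7, 7) with squared distance 365. The circle on this segment as diameter has centre (0, 0.5) and r² = 365/4 = 91.25.
Check (5, -5): distance² to centre = 55.25 ≤ 91.25, so it lies inside.
All remaining points lie in this disk, and no smaller disk contains both endpoints, so this is the minimum enclosing circle.
r = √(91.25) ≈ 9.552.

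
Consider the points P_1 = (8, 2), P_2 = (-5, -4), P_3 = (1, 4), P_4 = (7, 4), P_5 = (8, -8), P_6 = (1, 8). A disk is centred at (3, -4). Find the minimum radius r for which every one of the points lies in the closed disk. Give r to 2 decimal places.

The required radius is the distance from (3, -4) to the farthest point.
Squared distances: 61, 64, 68, 80, 41, 148.
Maximum is 148, attained at P_6.
r = √148 ≈ 12.17.

12.17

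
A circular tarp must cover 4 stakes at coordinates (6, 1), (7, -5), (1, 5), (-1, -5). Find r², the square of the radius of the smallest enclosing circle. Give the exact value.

The minimum enclosing circle is determined by three boundary points: (7, -5), (1, 5), (-1, -5).
Their circumcentre is (3, -0.6) with r² = 35.36.
The farthest remaining point (6, 1) is at distance² 11.56 ≤ 35.36.

35.36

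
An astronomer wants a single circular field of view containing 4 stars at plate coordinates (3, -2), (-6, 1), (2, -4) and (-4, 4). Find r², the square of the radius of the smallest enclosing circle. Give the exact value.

28925/1156

The minimum enclosing circle of a finite set is fixed by two of the points (as a diameter) or three (as a circumcircle).
The minimum enclosing circle is determined by three boundary points: (-6, 1), (2, -4), (-4, 4).
Their circumcentre is (-19/17, -3/34) with r² = 28925/1156.
The farthest remaining point (3, -2) is at distance² 23825/1156 ≤ 28925/1156.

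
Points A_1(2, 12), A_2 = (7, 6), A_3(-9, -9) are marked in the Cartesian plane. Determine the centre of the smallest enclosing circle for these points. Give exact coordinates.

Side lengths²: A_1A_2² = 61, A_1A_3² = 562, A_2A_3² = 481.
Since A_1A_3² = 562 ≥ 481 + 61 = 542, the angle opposite A_1A_3 is not acute, so the smallest enclosing circle has A_1A_3 as diameter.
Centre = midpoint of A_1A_3 = (-3.5, 1.5), r² = 562/4 = 140.5.
Centre = (-3.5, 1.5).

(-3.5, 1.5)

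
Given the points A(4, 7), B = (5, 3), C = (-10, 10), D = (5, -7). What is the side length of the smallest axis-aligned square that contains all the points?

17

The bounding box has width 15 and height 17.
An axis-aligned square enclosing the set must have side ≥ max(width, height).
So the minimum side is max(15, 17) = 17.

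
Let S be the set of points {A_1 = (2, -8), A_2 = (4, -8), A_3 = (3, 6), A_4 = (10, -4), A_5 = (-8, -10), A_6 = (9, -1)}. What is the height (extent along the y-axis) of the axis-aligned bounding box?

16

max y = 6, min y = -10, so height = 16.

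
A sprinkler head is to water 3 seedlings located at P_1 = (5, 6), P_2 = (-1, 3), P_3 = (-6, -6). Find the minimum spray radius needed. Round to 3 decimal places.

Side lengths²: P_1P_2² = 45, P_1P_3² = 265, P_2P_3² = 106.
Since P_1P_3² = 265 ≥ 106 + 45 = 151, the angle opposite P_1P_3 is not acute, so the smallest enclosing circle has P_1P_3 as diameter.
Centre = midpoint of P_1P_3 = (-0.5, 0), r² = 265/4 = 66.25.
r = √(66.25) ≈ 8.139.

8.139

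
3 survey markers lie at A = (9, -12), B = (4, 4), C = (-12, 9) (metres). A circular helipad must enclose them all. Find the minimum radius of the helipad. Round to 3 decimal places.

14.849

Side lengths²: AB² = 281, AC² = 882, BC² = 281.
Since AC² = 882 ≥ 281 + 281 = 562, the angle opposite AC is not acute, so the smallest enclosing circle has AC as diameter.
Centre = midpoint of AC = (-1.5, -1.5), r² = 882/4 = 220.5.
r = √(220.5) ≈ 14.849.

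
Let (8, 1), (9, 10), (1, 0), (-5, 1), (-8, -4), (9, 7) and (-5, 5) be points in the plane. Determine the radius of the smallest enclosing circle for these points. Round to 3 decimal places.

11.011

By Welzl's lemma the MEC is supported by two points (diametrically opposite) or three points (on a circumcircle).
The farthest pair is (9, 10)–(-8, -4) with squared distance 485. The circle on this segment as diameter has centre (0.5, 3) and r² = 485/4 = 121.25.
Check (8, 1): distance² to centre = 60.25 ≤ 121.25, so it lies inside.
All remaining points lie in this disk, and no smaller disk contains both endpoints, so this is the minimum enclosing circle.
r = √(121.25) ≈ 11.011.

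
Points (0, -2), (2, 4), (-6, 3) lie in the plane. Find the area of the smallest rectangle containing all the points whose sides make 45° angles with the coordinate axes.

49.5

In coordinates u = x + y, v = x − y the rectangle is axis-aligned; the map (x,y)→(u,v) scales areas by 2.
u-values: -2, 6, -3; range = 6 − (-3) = 9.
v-values: 2, -2, -9; range = 2 − (-9) = 11.
Area = (9 × 11) / 2 = 49.5.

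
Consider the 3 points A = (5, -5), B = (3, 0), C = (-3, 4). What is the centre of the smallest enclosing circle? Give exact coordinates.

(1, -0.5)

Side lengths²: AB² = 29, AC² = 145, BC² = 52.
Since AC² = 145 ≥ 52 + 29 = 81, the angle opposite AC is not acute, so the smallest enclosing circle has AC as diameter.
Centre = midpoint of AC = (1, -0.5), r² = 145/4 = 36.25.
Centre = (1, -0.5).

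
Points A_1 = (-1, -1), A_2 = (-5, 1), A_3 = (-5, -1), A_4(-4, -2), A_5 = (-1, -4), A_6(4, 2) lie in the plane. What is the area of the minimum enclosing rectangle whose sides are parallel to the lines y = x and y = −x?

In coordinates u = x + y, v = x − y the rectangle is axis-aligned; the map (x,y)→(u,v) scales areas by 2.
u-values: -2, -4, -6, -6, -5, 6; range = 6 − (-6) = 12.
v-values: 0, -6, -4, -2, 3, 2; range = 3 − (-6) = 9.
Area = (12 × 9) / 2 = 54.

54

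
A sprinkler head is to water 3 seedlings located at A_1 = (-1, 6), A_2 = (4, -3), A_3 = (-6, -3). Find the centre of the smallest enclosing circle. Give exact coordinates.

(-1, 1/9)

Side lengths²: A_1A_2² = 106, A_1A_3² = 106, A_2A_3² = 100.
Since A_1A_3² = 106 < 106 + 100 = 206, the triangle is acute, so the smallest enclosing circle is the circumcircle.
Circumcentre = (-1, 1/9), r² = 2809/81.
Centre = (-1, 1/9).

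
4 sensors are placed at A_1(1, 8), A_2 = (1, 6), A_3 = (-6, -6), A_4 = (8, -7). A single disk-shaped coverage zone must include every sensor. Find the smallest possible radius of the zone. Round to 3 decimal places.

8.957

A smallest enclosing disk is always determined by at most three of the input points on its boundary.
The minimum enclosing circle is determined by three boundary points: A_1, A_3, A_4.
Their circumcentre is (81/58, -55/58) with r² = 134945/1682.
The farthest remaining point A_2 is at distance² 81469/1682 ≤ 134945/1682.
r = √(134945/1682) ≈ 8.957.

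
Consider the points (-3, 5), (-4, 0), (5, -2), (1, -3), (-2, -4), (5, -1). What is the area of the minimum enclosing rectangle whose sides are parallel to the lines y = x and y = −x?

In coordinates u = x + y, v = x − y the rectangle is axis-aligned; the map (x,y)→(u,v) scales areas by 2.
u-values: 2, -4, 3, -2, -6, 4; range = 4 − (-6) = 10.
v-values: -8, -4, 7, 4, 2, 6; range = 7 − (-8) = 15.
Area = (10 × 15) / 2 = 75.

75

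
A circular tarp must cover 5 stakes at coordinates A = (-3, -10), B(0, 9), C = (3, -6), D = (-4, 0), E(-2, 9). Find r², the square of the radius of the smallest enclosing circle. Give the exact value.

The minimum enclosing circle of a finite set is fixed by two of the points (as a diameter) or three (as a circumcircle).
The farthest pair is A–B with squared distance 370. The circle on this segment as diameter has centre (-1.5, -0.5) and r² = 370/4 = 92.5.
Check C: distance² to centre = 50.5 ≤ 92.5, so it lies inside.
All remaining points lie in this disk, and no smaller disk contains both endpoints, so this is the minimum enclosing circle.

92.5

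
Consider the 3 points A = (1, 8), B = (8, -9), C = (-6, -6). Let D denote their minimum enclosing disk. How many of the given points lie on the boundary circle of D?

3

Side lengths²: AB² = 338, AC² = 245, BC² = 205.
Since AB² = 338 < 245 + 205 = 450, the triangle is acute, so the smallest enclosing circle is the circumcircle.
Circumcentre = (143/62, -87/62), r² = 173225/1922.
The points at distance exactly r from the centre are A, B, C — 3 points.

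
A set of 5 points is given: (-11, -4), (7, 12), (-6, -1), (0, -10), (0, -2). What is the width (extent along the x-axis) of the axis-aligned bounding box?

max x = 7, min x = -11, so width = 18.

18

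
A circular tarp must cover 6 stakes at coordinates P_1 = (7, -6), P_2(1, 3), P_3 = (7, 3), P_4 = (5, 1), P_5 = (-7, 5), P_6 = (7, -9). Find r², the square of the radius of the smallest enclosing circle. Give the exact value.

The minimum enclosing circle of a finite set is fixed by two of the points (as a diameter) or three (as a circumcircle).
The farthest pair is P_5–P_6 with squared distance 392. The circle on this segment as diameter has centre (0, -2) and r² = 392/4 = 98.
Check P_1: distance² to centre = 65 ≤ 98, so it lies inside.
All remaining points lie in this disk, and no smaller disk contains both endpoints, so this is the minimum enclosing circle.

98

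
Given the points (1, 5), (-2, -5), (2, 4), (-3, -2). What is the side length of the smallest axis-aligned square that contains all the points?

10

The bounding box has width 5 and height 10.
An axis-aligned square enclosing the set must have side ≥ max(width, height).
So the minimum side is max(5, 10) = 10.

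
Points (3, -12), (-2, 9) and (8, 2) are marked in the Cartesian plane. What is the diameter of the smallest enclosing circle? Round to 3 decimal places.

21.587

Call the three points A, B, C in the order given.
Side lengths²: AB² = 466, AC² = 221, BC² = 149.
Since AB² = 466 ≥ 221 + 149 = 370, the angle opposite AB is not acute, so the smallest enclosing circle has AB as diameter.
Centre = midpoint of AB = (0.5, -1.5), r² = 466/4 = 116.5.
Diameter = 2r = 2√(116.5) ≈ 21.587.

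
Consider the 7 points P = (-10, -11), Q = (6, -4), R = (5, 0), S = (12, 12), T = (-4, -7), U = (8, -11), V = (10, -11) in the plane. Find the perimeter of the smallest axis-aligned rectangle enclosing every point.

Width = max x − min x = 12 − (-10) = 22.
Height = max y − min y = 12 − (-11) = 23.
Perimeter = 2(22 + 23) = 90.

90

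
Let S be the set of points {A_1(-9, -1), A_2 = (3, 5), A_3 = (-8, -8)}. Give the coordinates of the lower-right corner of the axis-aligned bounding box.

(3, -8)

x-range [-9, 3], y-range [-8, 5].
The lower-right corner is (3, -8).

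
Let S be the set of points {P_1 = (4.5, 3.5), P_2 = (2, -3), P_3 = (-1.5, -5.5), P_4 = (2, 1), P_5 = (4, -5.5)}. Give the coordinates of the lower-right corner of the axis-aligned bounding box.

x-range [-1.5, 4.5], y-range [-5.5, 3.5].
The lower-right corner is (4.5, -5.5).

(4.5, -5.5)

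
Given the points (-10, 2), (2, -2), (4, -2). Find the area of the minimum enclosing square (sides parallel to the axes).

The bounding box has width 14 and height 4.
An axis-aligned square enclosing the set must have side ≥ max(width, height).
So the minimum side is max(14, 4) = 14.
Area = 14² = 196.

196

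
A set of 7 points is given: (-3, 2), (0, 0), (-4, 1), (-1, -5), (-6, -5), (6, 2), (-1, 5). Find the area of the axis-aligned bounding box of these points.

120

x ranges over [-6, 6], width 12.
y ranges over [-5, 5], height 10.
Area = 12 × 10 = 120.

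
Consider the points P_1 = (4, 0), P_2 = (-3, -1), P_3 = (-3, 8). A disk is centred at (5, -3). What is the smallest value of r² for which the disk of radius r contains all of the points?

185

The required radius is the distance from (5, -3) to the farthest point.
Squared distances: 10, 68, 185.
Maximum is 185, attained at P_3.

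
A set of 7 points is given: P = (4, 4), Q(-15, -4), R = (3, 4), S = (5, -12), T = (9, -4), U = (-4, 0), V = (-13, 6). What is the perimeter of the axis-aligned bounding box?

84

Width = max x − min x = 9 − (-15) = 24.
Height = max y − min y = 6 − (-12) = 18.
Perimeter = 2(24 + 18) = 84.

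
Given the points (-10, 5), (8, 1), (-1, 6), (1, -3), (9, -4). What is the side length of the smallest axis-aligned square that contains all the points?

19

The bounding box has width 19 and height 10.
An axis-aligned square enclosing the set must have side ≥ max(width, height).
So the minimum side is max(19, 10) = 19.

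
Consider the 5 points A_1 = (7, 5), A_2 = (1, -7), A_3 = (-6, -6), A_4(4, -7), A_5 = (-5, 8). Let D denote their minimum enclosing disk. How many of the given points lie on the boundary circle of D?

By Welzl's lemma the MEC is supported by two points (diametrically opposite) or three points (on a circumcircle).
The farthest pair is A_4–A_5 with squared distance 306. The circle on this segment as diameter has centre (-0.5, 0.5) and r² = 306/4 = 76.5.
Check A_1: distance² to centre = 76.5 ≤ 76.5, so it lies inside.
All remaining points lie in this disk, and no smaller disk contains both endpoints, so this is the minimum enclosing circle.
The points at distance exactly r from the centre are A_1, A_4, A_5 — 3 points.

3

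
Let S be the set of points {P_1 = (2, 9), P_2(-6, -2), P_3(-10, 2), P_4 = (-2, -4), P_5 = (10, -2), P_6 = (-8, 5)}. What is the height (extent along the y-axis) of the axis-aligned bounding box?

13

max y = 9, min y = -4, so height = 13.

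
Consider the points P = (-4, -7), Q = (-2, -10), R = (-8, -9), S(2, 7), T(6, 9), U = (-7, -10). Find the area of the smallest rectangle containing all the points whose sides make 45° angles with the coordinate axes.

In coordinates u = x + y, v = x − y the rectangle is axis-aligned; the map (x,y)→(u,v) scales areas by 2.
u-values: -11, -12, -17, 9, 15, -17; range = 15 − (-17) = 32.
v-values: 3, 8, 1, -5, -3, 3; range = 8 − (-5) = 13.
Area = (32 × 13) / 2 = 208.

208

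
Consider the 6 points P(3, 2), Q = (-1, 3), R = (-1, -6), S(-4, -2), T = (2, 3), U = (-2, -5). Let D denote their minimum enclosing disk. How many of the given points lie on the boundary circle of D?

The farthest pair is R–T with squared distance 90. The circle on this segment as diameter has centre (0.5, -1.5) and r² = 90/4 = 22.5.
Check P: distance² to centre = 18.5 ≤ 22.5, so it lies inside.
All remaining points lie in this disk, and no smaller disk contains both endpoints, so this is the minimum enclosing circle.
The points at distance exactly r from the centre are Q, R, T — 3 points.

3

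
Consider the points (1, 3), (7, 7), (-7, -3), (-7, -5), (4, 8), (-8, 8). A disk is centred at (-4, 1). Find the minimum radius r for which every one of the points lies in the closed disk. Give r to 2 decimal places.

The required radius is the distance from (-4, 1) to the farthest point.
Squared distances: 29, 157, 25, 45, 113, 65.
Maximum is 157, attained at (7, 7).
r = √157 ≈ 12.53.

12.53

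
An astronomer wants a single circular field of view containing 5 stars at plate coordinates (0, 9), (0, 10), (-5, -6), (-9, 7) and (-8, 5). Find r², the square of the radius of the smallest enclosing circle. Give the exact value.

70.25

By Welzl's lemma the MEC is supported by two points (diametrically opposite) or three points (on a circumcircle).
The farthest pair is (0, 10)–(-5, -6) with squared distance 281. The circle on this segment as diameter has centre (-2.5, 2) and r² = 281/4 = 70.25.
Check (0, 9): distance² to centre = 55.25 ≤ 70.25, so it lies inside.
All remaining points lie in this disk, and no smaller disk contains both endpoints, so this is the minimum enclosing circle.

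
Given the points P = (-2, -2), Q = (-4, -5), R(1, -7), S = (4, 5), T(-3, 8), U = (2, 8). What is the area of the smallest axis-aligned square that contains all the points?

225

The bounding box has width 8 and height 15.
An axis-aligned square enclosing the set must have side ≥ max(width, height).
So the minimum side is max(8, 15) = 15.
Area = 15² = 225.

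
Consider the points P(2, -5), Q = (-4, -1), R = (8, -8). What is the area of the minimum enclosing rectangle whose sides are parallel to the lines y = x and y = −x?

In coordinates u = x + y, v = x − y the rectangle is axis-aligned; the map (x,y)→(u,v) scales areas by 2.
u-values: -3, -5, 0; range = 0 − (-5) = 5.
v-values: 7, -3, 16; range = 16 − (-3) = 19.
Area = (5 × 19) / 2 = 47.5.

47.5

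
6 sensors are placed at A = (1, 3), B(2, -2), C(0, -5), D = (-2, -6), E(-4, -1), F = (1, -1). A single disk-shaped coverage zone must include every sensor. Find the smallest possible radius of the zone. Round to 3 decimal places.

4.743

A smallest enclosing disk is always determined by at most three of the input points on its boundary.
The farthest pair is A–D with squared distance 90. The circle on this segment as diameter has centre (-0.5, -1.5) and r² = 90/4 = 22.5.
Check B: distance² to centre = 6.5 ≤ 22.5, so it lies inside.
All remaining points lie in this disk, and no smaller disk contains both endpoints, so this is the minimum enclosing circle.
r = √(22.5) ≈ 4.743.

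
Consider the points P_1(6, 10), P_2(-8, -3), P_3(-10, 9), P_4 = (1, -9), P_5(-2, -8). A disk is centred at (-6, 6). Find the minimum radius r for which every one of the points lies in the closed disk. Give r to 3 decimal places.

16.553

The required radius is the distance from (-6, 6) to the farthest point.
Squared distances: 160, 85, 25, 274, 212.
Maximum is 274, attained at P_4.
r = √274 ≈ 16.553.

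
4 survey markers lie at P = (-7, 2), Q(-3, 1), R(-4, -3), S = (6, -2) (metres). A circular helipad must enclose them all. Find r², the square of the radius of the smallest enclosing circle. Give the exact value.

46.25

A smallest enclosing disk is always determined by at most three of the input points on its boundary.
The farthest pair is P–S with squared distance 185. The circle on this segment as diameter has centre (-0.5, 0) and r² = 185/4 = 46.25.
Check Q: distance² to centre = 7.25 ≤ 46.25, so it lies inside.
All remaining points lie in this disk, and no smaller disk contains both endpoints, so this is the minimum enclosing circle.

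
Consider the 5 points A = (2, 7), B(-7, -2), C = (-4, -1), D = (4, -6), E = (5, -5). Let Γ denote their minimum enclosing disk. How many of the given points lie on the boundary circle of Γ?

By Welzl's lemma the MEC is supported by two points (diametrically opposite) or three points (on a circumcircle).
The minimum enclosing circle is determined by three boundary points: A, B, D.
Their circumcentre is (-1/30, 1/30) with r² = 23701/450.
The farthest remaining point E is at distance² 22801/450 ≤ 23701/450.
The points at distance exactly r from the centre are A, B, D — 3 points.

3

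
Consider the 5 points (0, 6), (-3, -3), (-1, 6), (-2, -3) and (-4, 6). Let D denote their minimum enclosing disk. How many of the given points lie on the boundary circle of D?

A smallest enclosing disk is always determined by at most three of the input points on its boundary.
The minimum enclosing circle is determined by three boundary points: (0, 6), (-3, -3), (-4, 6).
Their circumcentre is (-2, 5/3) with r² = 205/9.
The farthest remaining point (-2, -3) is at distance² 196/9 ≤ 205/9.
The points at distance exactly r from the centre are (0, 6), (-3, -3), (-4, 6) — 3 points.

3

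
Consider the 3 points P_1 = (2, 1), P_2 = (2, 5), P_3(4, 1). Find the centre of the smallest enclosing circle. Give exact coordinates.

Side lengths²: P_1P_2² = 16, P_1P_3² = 4, P_2P_3² = 20.
Since P_2P_3² = 20 ≥ 16 + 4 = 20, the angle opposite P_2P_3 is not acute, so the smallest enclosing circle has P_2P_3 as diameter.
Centre = midpoint of P_2P_3 = (3, 3), r² = 20/4 = 5.
Centre = (3, 3).

(3, 3)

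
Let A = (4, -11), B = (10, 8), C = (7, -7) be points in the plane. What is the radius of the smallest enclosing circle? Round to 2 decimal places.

Side lengths²: AB² = 397, AC² = 25, BC² = 234.
Since AB² = 397 ≥ 234 + 25 = 259, the angle opposite AB is not acute, so the smallest enclosing circle has AB as diameter.
Centre = midpoint of AB = (7, -1.5), r² = 397/4 = 99.25.
r = √(99.25) ≈ 9.96.

9.96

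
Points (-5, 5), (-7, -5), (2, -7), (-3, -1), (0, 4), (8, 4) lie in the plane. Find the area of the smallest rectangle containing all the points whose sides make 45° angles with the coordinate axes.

In coordinates u = x + y, v = x − y the rectangle is axis-aligned; the map (x,y)→(u,v) scales areas by 2.
u-values: 0, -12, -5, -4, 4, 12; range = 12 − (-12) = 24.
v-values: -10, -2, 9, -2, -4, 4; range = 9 − (-10) = 19.
Area = (24 × 19) / 2 = 228.

228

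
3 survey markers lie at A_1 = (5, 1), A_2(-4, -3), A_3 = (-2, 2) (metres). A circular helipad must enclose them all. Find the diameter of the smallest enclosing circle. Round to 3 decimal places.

Side lengths²: A_1A_2² = 97, A_1A_3² = 50, A_2A_3² = 29.
Since A_1A_2² = 97 ≥ 50 + 29 = 79, the angle opposite A_1A_2 is not acute, so the smallest enclosing circle has A_1A_2 as diameter.
Centre = midpoint of A_1A_2 = (0.5, -1), r² = 97/4 = 24.25.
Diameter = 2r = 2√(24.25) ≈ 9.849.

9.849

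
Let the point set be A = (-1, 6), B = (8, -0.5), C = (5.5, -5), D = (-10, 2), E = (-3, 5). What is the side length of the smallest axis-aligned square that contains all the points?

The bounding box has width 18 and height 11.
An axis-aligned square enclosing the set must have side ≥ max(width, height).
So the minimum side is max(18, 11) = 18.

18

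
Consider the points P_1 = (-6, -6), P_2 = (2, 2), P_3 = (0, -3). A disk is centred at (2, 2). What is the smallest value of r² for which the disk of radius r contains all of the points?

128

The required radius is the distance from (2, 2) to the farthest point.
Squared distances: 128, 0, 29.
Maximum is 128, attained at P_1.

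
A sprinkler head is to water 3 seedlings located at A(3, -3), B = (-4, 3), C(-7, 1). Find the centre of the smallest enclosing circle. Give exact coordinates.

Side lengths²: AB² = 85, AC² = 116, BC² = 13.
Since AC² = 116 ≥ 85 + 13 = 98, the angle opposite AC is not acute, so the smallest enclosing circle has AC as diameter.
Centre = midpoint of AC = (-2, -1), r² = 116/4 = 29.
Centre = (-2, -1).

(-2, -1)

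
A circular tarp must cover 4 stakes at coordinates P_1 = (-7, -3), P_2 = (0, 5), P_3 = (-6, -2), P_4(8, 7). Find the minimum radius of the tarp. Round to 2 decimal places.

By Welzl's lemma the MEC is supported by two points (diametrically opposite) or three points (on a circumcircle).
The farthest pair is P_1–P_4 with squared distance 325. The circle on this segment as diameter has centre (0.5, 2) and r² = 325/4 = 81.25.
Check P_2: distance² to centre = 9.25 ≤ 81.25, so it lies inside.
All remaining points lie in this disk, and no smaller disk contains both endpoints, so this is the minimum enclosing circle.
r = √(81.25) ≈ 9.01.

9.01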